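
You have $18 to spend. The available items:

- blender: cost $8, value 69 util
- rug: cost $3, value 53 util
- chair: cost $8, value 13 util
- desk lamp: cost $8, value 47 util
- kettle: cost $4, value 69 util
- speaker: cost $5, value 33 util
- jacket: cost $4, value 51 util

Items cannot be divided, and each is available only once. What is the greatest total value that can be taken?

This is a 0/1 knapsack; check combinations near the capacity.
- rug+kettle+speaker+jacket: cost 3+4+5+4=16, value 53+69+33+51=206
- blender+rug+kettle: cost 8+3+4=15, value 69+53+69=191
- blender+kettle+jacket: cost 8+4+4=16, value 69+69+51=189
- rug+kettle+jacket: cost 3+4+4=11, value 53+69+51=173
Best: 206 util.

206 util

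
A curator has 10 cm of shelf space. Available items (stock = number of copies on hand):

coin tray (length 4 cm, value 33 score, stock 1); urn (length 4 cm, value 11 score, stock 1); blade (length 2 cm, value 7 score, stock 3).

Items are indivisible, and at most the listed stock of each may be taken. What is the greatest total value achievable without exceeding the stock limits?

Top feasible selections:
- 1×coin tray + 3×blade: length 10, value 54
- 1×coin tray + 1×urn + 1×blade: length 10, value 51
- 1×coin tray + 2×blade: length 8, value 47
- 1×coin tray + 1×urn: length 8, value 44
Best: 54 score.

54 score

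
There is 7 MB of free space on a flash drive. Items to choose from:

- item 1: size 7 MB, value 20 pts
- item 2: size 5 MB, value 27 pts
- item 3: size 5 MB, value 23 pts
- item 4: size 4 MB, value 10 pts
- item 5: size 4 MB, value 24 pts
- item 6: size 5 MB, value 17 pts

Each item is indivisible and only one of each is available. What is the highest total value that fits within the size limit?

27 pts

Check high-value combinations within 7 MB:
- item 2: size 5, value 27
- item 5: size 4, value 24
- item 3: size 5, value 23
- item 1: size 7, value 20
Best: 27 pts.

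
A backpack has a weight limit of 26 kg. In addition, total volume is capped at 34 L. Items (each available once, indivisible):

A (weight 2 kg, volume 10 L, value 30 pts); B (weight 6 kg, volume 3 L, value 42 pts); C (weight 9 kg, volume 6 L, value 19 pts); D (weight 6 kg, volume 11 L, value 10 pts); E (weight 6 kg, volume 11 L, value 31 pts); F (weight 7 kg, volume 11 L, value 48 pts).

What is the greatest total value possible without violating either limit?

139 pts

Feasible sets respecting both limits:
- A+B+C+F: weight 24, volume 30, value 139
- A+B+C+E: weight 23, volume 30, value 122
- B+E+F: weight 19, volume 25, value 121
Best: 139 pts.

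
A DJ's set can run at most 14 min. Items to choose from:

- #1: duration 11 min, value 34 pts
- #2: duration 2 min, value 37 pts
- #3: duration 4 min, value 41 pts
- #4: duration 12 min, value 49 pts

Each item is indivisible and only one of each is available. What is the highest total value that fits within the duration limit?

Check high-value combinations within 14 min:
- #2+#4: duration 2+12=14, value 37+49=86
- #2+#3: duration 2+4=6, value 37+41=78
- #1+#2: duration 11+2=13, value 34+37=71
- #4: duration 12, value 49
- #3: duration 4, value 41
Best: 86 pts.

86 pts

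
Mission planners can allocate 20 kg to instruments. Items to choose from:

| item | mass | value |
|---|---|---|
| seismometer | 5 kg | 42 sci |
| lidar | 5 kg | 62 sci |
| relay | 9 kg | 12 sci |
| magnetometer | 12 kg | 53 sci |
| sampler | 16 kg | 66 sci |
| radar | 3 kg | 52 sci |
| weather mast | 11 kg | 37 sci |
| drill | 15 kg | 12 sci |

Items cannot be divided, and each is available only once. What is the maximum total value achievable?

Check high-value combinations within 20 kg:
- lidar+magnetometer+radar: mass 5+12+3=20, value 62+53+52=167
- seismometer+lidar+radar: mass 5+5+3=13, value 42+62+52=156
- lidar+radar+weather mast: mass 5+3+11=19, value 62+52+37=151
Best: 167 sci.

167 sci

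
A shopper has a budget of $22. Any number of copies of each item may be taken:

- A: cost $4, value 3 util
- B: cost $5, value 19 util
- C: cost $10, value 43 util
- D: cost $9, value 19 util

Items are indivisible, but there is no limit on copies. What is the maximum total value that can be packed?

Best value-per-unit is C at 43/10, and filling with it alone uses cost 2×10=20. No mix of the others beats 2×43 = 86.

86 util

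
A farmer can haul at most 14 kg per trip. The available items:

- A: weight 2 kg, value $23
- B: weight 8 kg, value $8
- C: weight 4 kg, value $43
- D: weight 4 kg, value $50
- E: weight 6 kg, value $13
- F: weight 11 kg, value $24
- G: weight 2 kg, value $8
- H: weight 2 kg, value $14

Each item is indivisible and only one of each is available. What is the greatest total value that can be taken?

Check high-value combinations within 14 kg:
- A+C+D+G+H: weight 2+4+4+2+2=14, value 23+43+50+8+14=138
- A+C+D+H: weight 2+4+4+2=12, value 23+43+50+14=130
- A+C+D+G: weight 2+4+4+2=12, value 23+43+50+8=124
Best: $138.

$138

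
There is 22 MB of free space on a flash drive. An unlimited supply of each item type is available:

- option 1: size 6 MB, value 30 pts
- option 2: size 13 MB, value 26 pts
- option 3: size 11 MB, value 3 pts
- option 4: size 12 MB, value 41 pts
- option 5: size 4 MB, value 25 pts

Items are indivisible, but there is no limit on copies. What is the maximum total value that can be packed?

Best value-per-unit is option 5 at 25/4; filling with it alone gives 5×25 = 125.
Optimal mix: 1×option 1 + 4×option 5 → size 22, value 130.

130 pts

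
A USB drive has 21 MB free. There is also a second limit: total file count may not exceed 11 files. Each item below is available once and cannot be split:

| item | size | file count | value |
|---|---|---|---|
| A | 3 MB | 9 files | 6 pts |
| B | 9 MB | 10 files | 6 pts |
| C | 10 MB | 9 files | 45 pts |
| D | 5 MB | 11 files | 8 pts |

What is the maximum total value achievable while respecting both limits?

Feasible sets respecting both limits:
- C: size 10, file count 9, value 45
- D: size 5, file count 11, value 8
- A: size 3, file count 9, value 6
Best: 45 pts.

45 pts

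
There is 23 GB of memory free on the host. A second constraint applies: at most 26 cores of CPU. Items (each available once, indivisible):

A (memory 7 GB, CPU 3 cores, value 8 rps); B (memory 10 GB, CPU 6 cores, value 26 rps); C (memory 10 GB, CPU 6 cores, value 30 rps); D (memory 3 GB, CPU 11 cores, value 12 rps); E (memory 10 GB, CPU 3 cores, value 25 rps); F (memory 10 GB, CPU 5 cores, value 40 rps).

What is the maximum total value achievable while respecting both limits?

Feasible sets respecting both limits:
- C+D+F: memory 23, CPU 22, value 82
- B+D+F: memory 23, CPU 22, value 78
- D+E+F: memory 23, CPU 19, value 77
- C+F: memory 20, CPU 11, value 70
Best: 82 rps.

82 rps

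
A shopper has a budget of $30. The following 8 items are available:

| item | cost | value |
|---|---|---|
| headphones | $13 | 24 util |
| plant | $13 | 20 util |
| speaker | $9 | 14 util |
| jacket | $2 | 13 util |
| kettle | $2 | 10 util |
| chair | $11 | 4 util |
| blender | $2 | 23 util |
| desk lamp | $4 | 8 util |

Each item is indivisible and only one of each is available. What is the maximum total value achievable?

84 util

Check high-value combinations within $30:
- headphones+speaker+jacket+kettle+blender: cost 13+9+2+2+2=28, value 24+14+13+10+23=84
- headphones+speaker+jacket+blender+desk lamp: cost 13+9+2+2+4=30, value 24+14+13+23+8=82
- plant+speaker+jacket+kettle+blender: cost 13+9+2+2+2=28, value 20+14+13+10+23=80
Best: 84 util.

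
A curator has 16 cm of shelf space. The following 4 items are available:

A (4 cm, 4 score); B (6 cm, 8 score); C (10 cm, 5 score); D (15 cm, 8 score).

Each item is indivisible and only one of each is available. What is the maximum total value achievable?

13 score

Check high-value combinations within 16 cm:
- B+C: length 6+10=16, value 8+5=13
- A+B: length 4+6=10, value 4+8=12
- A+C: length 4+10=14, value 4+5=9
Best: 13 score.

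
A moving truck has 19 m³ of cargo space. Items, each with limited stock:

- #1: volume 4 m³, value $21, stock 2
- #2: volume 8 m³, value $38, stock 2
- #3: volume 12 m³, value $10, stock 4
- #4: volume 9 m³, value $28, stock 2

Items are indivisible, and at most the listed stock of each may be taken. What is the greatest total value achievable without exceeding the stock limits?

Best selections within volume 19 and stock limits:
- 2×#1 + 1×#2: volume 16, value 80
- 2×#2: volume 16, value 76
- 2×#1 + 1×#4: volume 17, value 70
- 1×#2 + 1×#4: volume 17, value 66
Best: $80.

$80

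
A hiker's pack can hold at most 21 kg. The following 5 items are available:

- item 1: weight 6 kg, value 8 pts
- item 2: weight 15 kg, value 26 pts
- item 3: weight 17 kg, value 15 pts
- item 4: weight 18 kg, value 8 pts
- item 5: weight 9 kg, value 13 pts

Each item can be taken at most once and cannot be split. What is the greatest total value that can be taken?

This is a 0/1 knapsack; check combinations near the capacity.
- item 1+item 2: weight 6+15=21, value 8+26=34
- item 2: weight 15, value 26
- item 1+item 5: weight 6+9=15, value 8+13=21
Best: 34 pts.

34 pts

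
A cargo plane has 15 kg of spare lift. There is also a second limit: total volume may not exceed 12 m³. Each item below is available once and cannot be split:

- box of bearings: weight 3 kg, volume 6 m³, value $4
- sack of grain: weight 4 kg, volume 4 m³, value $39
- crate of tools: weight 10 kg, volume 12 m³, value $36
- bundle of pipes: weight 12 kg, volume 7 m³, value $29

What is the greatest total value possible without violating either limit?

Feasible sets respecting both limits:
- box of bearings+sack of grain: weight 7, volume 10, value 43
- sack of grain: weight 4, volume 4, value 39
- crate of tools: weight 10, volume 12, value 36
Best: $43.

$43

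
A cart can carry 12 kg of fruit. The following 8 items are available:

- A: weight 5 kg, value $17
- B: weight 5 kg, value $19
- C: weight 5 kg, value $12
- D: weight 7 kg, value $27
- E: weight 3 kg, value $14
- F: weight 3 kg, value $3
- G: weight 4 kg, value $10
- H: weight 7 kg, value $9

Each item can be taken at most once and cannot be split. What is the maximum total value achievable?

Check high-value combinations within 12 kg:
- B+D: weight 5+7=12, value 19+27=46
- A+D: weight 5+7=12, value 17+27=44
- B+E+G: weight 5+3+4=12, value 19+14+10=43
- D+E: weight 7+3=10, value 27+14=41
- A+E+G: weight 5+3+4=12, value 17+14+10=41
Best: $46.

$46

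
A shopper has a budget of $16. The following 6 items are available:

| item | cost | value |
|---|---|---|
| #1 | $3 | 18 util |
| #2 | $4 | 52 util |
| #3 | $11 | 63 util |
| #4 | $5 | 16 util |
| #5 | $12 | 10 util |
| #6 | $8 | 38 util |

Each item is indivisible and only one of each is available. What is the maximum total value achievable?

Check high-value combinations within $16:
- #2+#3: cost 4+11=15, value 52+63=115
- #1+#2+#6: cost 3+4+8=15, value 18+52+38=108
- #2+#6: cost 4+8=12, value 52+38=90
- #1+#2+#4: cost 3+4+5=12, value 18+52+16=86
- #1+#3: cost 3+11=14, value 18+63=81
Best: 115 util.

115 util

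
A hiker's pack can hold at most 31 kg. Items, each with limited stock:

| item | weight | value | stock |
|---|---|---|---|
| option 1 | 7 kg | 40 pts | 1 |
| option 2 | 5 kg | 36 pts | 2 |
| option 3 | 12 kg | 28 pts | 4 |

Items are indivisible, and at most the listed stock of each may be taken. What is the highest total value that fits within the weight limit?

140 pts

Best selections within weight 31 and stock limits:
- 1×option 1 + 2×option 2 + 1×option 3: weight 29, value 140
- 1×option 1 + 2×option 2: weight 17, value 112
- 1×option 1 + 1×option 2 + 1×option 3: weight 24, value 104
- 2×option 2 + 1×option 3: weight 22, value 100
Best: 140 pts.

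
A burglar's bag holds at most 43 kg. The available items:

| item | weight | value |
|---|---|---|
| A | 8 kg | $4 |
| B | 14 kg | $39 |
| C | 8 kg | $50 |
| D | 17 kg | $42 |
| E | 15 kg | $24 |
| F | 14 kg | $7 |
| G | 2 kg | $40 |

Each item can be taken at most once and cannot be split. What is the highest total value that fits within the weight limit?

Check high-value combinations within 43 kg:
- B+C+D+G: weight 14+8+17+2=41, value 39+50+42+40=171
- C+D+E+G: weight 8+17+15+2=42, value 50+42+24+40=156
- B+C+E+G: weight 14+8+15+2=39, value 39+50+24+40=153
Best: $171.

$171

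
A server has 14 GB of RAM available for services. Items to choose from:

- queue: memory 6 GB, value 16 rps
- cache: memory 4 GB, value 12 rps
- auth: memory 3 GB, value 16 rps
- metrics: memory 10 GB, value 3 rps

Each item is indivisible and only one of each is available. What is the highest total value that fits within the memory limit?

Check high-value combinations within 14 GB:
- queue+cache+auth: memory 6+4+3=13, value 16+12+16=44
- queue+auth: memory 6+3=9, value 16+16=32
- cache+auth: memory 4+3=7, value 12+16=28
- queue+cache: memory 6+4=10, value 16+12=28
- auth+metrics: memory 3+10=13, value 16+3=19
Best: 44 rps.

44 rps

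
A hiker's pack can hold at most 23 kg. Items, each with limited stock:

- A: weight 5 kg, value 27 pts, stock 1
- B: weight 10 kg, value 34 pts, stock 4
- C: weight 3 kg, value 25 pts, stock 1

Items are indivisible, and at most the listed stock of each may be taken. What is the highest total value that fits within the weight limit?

93 pts

Top feasible selections:
- 2×B + 1×C: weight 23, value 93
- 1×A + 1×B + 1×C: weight 18, value 86
Best: 93 pts.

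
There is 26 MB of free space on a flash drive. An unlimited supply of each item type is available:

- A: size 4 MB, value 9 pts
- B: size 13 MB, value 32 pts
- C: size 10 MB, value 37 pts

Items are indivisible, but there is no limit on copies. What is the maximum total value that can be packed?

Best value-per-unit is C at 37/10; filling with it alone gives 2×37 = 74.
Optimal mix: 1×A + 2×C → size 24, value 83.

83 pts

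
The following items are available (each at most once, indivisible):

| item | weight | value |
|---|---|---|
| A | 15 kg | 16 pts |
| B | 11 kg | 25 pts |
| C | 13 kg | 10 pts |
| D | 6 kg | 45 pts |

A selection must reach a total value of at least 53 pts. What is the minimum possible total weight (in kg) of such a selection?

Subsets with value ≥ 53, sorted by total weight:
- B+D: weight 17, value 70
- C+D: weight 19, value 55
- A+D: weight 21, value 61
Minimum weight: 17 kg.

17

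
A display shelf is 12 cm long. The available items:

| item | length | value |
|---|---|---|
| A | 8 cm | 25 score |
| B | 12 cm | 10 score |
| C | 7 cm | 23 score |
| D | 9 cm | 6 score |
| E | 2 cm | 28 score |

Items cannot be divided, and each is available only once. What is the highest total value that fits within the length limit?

This is a 0/1 knapsack; check combinations near the capacity.
- A+E: length 8+2=10, value 25+28=53
- C+E: length 7+2=9, value 23+28=51
- D+E: length 9+2=11, value 6+28=34
- E: length 2, value 28
- A: length 8, value 25
Best: 53 score.

53 score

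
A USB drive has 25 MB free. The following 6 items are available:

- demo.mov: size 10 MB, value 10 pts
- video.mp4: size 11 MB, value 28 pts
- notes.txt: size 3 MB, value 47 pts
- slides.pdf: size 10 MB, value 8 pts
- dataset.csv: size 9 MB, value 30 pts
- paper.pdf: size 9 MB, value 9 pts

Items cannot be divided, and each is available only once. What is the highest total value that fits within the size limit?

Check high-value combinations within 25 MB:
- video.mp4+notes.txt+dataset.csv: size 11+3+9=23, value 28+47+30=105
- demo.mov+notes.txt+dataset.csv: size 10+3+9=22, value 10+47+30=87
- notes.txt+dataset.csv+paper.pdf: size 3+9+9=21, value 47+30+9=86
- notes.txt+slides.pdf+dataset.csv: size 3+10+9=22, value 47+8+30=85
Best: 105 pts.

105 pts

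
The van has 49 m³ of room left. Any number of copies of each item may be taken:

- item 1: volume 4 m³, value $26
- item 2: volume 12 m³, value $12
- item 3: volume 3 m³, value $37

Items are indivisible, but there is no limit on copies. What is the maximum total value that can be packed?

Best value-per-unit is item 3 at 37/3, and filling with it alone uses volume 16×3=48. No mix of the others beats 16×37 = 592.

$592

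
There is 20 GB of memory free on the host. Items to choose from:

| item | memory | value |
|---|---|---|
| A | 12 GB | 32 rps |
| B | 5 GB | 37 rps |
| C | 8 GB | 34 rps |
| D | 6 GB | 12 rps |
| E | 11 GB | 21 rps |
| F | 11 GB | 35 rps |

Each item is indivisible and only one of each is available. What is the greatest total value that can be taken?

83 rps

This is a 0/1 knapsack; check combinations near the capacity.
- B+C+D: memory 5+8+6=19, value 37+34+12=83
- B+F: memory 5+11=16, value 37+35=72
- B+C: memory 5+8=13, value 37+34=71
Best: 83 rps.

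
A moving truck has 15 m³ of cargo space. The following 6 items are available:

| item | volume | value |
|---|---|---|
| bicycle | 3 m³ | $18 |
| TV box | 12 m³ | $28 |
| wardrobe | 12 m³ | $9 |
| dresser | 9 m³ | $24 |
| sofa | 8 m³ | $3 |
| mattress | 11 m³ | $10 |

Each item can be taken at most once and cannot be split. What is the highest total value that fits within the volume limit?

Check high-value combinations within 15 m³:
- bicycle+TV box: volume 3+12=15, value 18+28=46
- bicycle+dresser: volume 3+9=12, value 18+24=42
- TV box: volume 12, value 28
Best: $46.

$46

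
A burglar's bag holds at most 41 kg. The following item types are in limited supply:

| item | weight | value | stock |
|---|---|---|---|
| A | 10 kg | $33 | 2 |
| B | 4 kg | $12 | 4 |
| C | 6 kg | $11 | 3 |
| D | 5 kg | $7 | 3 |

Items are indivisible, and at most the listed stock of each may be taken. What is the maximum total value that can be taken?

Best selections within weight 41 and stock limits:
- 2×A + 4×B + 1×D: weight 41, value 121
- 2×A + 4×B: weight 36, value 114
- 2×A + 3×B + 1×C: weight 38, value 113
Best: $121.

$121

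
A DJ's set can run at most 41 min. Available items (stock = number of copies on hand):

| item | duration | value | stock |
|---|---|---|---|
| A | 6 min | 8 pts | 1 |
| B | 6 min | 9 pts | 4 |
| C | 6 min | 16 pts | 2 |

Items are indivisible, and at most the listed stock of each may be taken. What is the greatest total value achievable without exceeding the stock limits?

Top feasible selections:
- 4×B + 2×C: duration 36, value 68
- 1×A + 3×B + 2×C: duration 36, value 67
Best: 68 pts.

68 pts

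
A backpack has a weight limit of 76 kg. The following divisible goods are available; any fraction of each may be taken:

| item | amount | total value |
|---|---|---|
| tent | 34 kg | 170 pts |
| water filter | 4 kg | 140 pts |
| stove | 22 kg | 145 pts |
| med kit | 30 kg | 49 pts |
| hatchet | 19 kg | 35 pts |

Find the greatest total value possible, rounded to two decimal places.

Take in order of value per unit:
- water filter (140/4 per unit): all 4 → value 140, running total 140.00
- stove (145/22 per unit): all 22 → value 145, running total 285.00
- tent (170/34 per unit): all 34 → value 170, running total 455.00
- hatchet (35/19 per unit): 16 of 19 → value 16×35/19 = 29.4737, running total 484.47
Total 484.47.

484.47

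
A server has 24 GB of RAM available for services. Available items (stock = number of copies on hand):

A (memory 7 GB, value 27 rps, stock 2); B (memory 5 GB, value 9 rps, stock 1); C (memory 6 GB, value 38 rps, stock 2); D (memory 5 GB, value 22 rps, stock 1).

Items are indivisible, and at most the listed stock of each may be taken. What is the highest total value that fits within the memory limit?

125 rps

Best selections within memory 24 and stock limits:
- 1×A + 2×C + 1×D: memory 24, value 125
- 1×A + 1×B + 2×C: memory 24, value 112
Best: 125 rps.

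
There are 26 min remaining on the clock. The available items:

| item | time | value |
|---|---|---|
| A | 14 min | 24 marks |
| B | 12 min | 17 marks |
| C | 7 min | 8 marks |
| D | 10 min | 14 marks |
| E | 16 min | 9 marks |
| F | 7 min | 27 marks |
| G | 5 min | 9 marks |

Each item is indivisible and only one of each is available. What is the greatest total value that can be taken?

60 marks

This is a 0/1 knapsack; check combinations near the capacity.
- A+F+G: time 14+7+5=26, value 24+27+9=60
- B+F+G: time 12+7+5=24, value 17+27+9=53
- B+C+F: time 12+7+7=26, value 17+8+27=52
- A+F: time 14+7=21, value 24+27=51
- D+F+G: time 10+7+5=22, value 14+27+9=50
Best: 60 marks.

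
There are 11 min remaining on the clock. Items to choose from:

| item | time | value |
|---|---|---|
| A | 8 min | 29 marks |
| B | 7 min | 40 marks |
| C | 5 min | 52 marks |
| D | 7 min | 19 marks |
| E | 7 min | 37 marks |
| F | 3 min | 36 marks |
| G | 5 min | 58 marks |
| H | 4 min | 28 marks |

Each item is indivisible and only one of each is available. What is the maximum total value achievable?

110 marks

Check high-value combinations within 11 min:
- C+G: time 5+5=10, value 52+58=110
- F+G: time 3+5=8, value 36+58=94
- C+F: time 5+3=8, value 52+36=88
Best: 110 marks.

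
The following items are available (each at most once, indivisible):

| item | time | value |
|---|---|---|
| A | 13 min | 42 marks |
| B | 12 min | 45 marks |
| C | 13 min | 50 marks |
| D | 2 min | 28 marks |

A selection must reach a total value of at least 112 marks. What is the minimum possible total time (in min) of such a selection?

Subsets with value ≥ 112, sorted by total time:
- B+C+D: time 27, value 123
- A+B+D: time 27, value 115
- A+C+D: time 28, value 120
Minimum time: 27 min.

27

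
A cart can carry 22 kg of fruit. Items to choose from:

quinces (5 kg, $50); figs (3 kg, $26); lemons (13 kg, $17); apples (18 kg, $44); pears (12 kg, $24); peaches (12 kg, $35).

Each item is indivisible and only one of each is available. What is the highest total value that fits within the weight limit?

Check high-value combinations within 22 kg:
- quinces+figs+peaches: weight 5+3+12=20, value 50+26+35=111
- quinces+figs+pears: weight 5+3+12=20, value 50+26+24=100
- quinces+figs+lemons: weight 5+3+13=21, value 50+26+17=93
- quinces+peaches: weight 5+12=17, value 50+35=85
- quinces+figs: weight 5+3=8, value 50+26=76
Best: $111.

$111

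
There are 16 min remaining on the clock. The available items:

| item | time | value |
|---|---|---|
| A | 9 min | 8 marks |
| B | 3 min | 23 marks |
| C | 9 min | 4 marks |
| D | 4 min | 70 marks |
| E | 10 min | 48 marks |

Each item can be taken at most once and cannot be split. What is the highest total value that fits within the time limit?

118 marks

This is a 0/1 knapsack; check combinations near the capacity.
- D+E: time 4+10=14, value 70+48=118
- A+B+D: time 9+3+4=16, value 8+23+70=101
- B+C+D: time 3+9+4=16, value 23+4+70=97
- B+D: time 3+4=7, value 23+70=93
Best: 118 marks.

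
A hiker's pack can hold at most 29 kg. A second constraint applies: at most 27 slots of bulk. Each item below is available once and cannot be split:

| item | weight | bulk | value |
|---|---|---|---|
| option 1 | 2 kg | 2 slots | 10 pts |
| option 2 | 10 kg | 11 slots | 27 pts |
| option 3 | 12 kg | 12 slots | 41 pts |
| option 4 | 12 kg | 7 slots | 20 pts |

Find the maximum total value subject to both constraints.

78 pts

Feasible sets respecting both limits:
- option 1+option 2+option 3: weight 24, bulk 25, value 78
- option 1+option 3+option 4: weight 26, bulk 21, value 71
- option 2+option 3: weight 22, bulk 23, value 68
Best: 78 pts.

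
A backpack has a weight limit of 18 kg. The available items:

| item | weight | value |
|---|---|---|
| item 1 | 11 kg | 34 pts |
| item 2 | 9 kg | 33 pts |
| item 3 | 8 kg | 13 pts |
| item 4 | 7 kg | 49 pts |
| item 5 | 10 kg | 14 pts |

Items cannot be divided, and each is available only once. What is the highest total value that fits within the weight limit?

83 pts

Check high-value combinations within 18 kg:
- item 1+item 4: weight 11+7=18, value 34+49=83
- item 2+item 4: weight 9+7=16, value 33+49=82
- item 4+item 5: weight 7+10=17, value 49+14=63
- item 3+item 4: weight 8+7=15, value 13+49=62
Best: 83 pts.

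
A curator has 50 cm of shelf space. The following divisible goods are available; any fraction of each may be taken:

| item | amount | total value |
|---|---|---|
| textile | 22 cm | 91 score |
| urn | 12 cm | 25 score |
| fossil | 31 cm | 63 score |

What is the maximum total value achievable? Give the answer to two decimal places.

Take in order of value per unit:
- textile (91/22 per unit): all 22 → value 91, running total 91.00
- urn (25/12 per unit): all 12 → value 25, running total 116.00
- fossil (63/31 per unit): 16 of 31 → value 16×63/31 = 32.5161, running total 148.52
Total 148.52.

148.52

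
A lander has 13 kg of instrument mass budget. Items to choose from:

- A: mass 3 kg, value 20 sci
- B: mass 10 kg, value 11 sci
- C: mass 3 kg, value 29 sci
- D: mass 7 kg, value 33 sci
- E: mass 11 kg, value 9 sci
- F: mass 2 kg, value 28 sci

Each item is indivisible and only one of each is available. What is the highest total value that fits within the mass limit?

90 sci

Check high-value combinations within 13 kg:
- C+D+F: mass 3+7+2=12, value 29+33+28=90
- A+C+D: mass 3+3+7=13, value 20+29+33=82
- A+D+F: mass 3+7+2=12, value 20+33+28=81
Best: 90 sci.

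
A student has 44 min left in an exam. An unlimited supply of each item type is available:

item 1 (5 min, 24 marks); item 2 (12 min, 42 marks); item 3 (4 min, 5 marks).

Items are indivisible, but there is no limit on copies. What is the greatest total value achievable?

197 marks

Best value-per-unit is item 1 at 24/5; filling with it alone gives 8×24 = 192.
Optimal mix: 8×item 1 + 1×item 3 → time 44, value 197.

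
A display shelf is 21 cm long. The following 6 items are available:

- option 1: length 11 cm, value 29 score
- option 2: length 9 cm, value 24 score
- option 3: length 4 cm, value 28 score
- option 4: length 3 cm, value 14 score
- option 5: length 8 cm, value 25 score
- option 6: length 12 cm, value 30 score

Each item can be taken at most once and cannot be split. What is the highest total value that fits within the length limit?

77 score

Check high-value combinations within 21 cm:
- option 2+option 3+option 5: length 9+4+8=21, value 24+28+25=77
- option 3+option 4+option 6: length 4+3+12=19, value 28+14+30=72
- option 1+option 3+option 4: length 11+4+3=18, value 29+28+14=71
- option 3+option 4+option 5: length 4+3+8=15, value 28+14+25=67
- option 2+option 3+option 4: length 9+4+3=16, value 24+28+14=66
Best: 77 score.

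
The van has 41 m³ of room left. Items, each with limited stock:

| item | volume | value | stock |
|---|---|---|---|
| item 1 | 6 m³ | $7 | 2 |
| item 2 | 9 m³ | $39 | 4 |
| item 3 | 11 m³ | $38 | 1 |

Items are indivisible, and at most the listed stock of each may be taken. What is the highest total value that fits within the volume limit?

$156

Top feasible selections:
- 4×item 2: volume 36, value 156
- 3×item 2 + 1×item 3: volume 38, value 155
- 2×item 1 + 3×item 2: volume 39, value 131
Best: $156.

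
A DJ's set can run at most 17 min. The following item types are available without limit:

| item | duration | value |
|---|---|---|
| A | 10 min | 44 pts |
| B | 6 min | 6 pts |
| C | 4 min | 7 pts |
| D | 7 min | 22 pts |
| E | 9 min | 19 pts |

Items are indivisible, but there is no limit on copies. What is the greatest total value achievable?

66 pts

Best value-per-unit is A at 44/10; filling with it alone gives 1×44 = 44.
Optimal mix: 1×A + 1×D → duration 17, value 66.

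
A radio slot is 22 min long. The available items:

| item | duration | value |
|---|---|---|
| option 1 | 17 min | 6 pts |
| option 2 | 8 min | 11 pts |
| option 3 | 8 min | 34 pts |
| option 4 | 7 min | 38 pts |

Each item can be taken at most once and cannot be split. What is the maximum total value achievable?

Check high-value combinations within 22 min:
- option 3+option 4: duration 8+7=15, value 34+38=72
- option 2+option 4: duration 8+7=15, value 11+38=49
- option 2+option 3: duration 8+8=16, value 11+34=45
Best: 72 pts.

72 pts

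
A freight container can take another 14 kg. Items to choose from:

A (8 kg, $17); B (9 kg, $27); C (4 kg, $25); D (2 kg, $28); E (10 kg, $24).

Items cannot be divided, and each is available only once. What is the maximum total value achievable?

Check high-value combinations within 14 kg:
- A+C+D: weight 8+4+2=14, value 17+25+28=70
- B+D: weight 9+2=11, value 27+28=55
- C+D: weight 4+2=6, value 25+28=53
Best: $70.

$70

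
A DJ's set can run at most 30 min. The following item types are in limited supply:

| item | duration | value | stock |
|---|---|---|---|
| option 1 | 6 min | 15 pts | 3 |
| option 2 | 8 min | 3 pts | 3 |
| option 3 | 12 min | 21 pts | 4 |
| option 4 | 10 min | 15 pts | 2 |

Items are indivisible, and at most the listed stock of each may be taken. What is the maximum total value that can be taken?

Best selections within duration 30 and stock limits:
- 3×option 1 + 1×option 3: duration 30, value 66
- 3×option 1 + 1×option 4: duration 28, value 60
- 1×option 1 + 2×option 3: duration 30, value 57
Best: 66 pts.

66 pts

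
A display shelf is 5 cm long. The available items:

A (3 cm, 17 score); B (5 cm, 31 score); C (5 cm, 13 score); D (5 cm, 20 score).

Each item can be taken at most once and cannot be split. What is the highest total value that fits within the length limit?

31 score

Check high-value combinations within 5 cm:
- B: length 5, value 31
- D: length 5, value 20
- A: length 3, value 17
- C: length 5, value 13
Best: 31 score.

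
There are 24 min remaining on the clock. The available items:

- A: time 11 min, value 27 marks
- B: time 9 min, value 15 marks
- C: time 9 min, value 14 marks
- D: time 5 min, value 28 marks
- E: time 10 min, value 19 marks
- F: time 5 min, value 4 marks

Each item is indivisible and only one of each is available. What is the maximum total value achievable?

Check high-value combinations within 24 min:
- B+D+E: time 9+5+10=24, value 15+28+19=62
- C+D+E: time 9+5+10=24, value 14+28+19=61
- A+D+F: time 11+5+5=21, value 27+28+4=59
Best: 62 marks.

62 marks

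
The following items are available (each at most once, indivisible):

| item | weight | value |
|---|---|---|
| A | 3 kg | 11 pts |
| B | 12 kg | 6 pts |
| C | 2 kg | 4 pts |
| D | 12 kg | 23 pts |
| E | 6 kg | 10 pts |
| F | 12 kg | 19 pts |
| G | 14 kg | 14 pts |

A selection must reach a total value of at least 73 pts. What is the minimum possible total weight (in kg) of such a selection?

47

Subsets with value ≥ 73, sorted by total weight:
- A+D+E+F+G: weight 47, value 77
- A+B+C+D+E+F: weight 47, value 73
Minimum weight: 47 kg.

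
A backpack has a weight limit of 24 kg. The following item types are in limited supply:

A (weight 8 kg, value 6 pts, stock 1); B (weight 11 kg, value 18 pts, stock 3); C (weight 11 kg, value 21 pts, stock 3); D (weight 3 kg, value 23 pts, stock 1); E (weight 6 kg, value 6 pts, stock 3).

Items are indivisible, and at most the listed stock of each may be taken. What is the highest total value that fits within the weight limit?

50 pts

Top feasible selections:
- 1×C + 1×D + 1×E: weight 20, value 50
- 1×A + 1×C + 1×D: weight 22, value 50
Best: 50 pts.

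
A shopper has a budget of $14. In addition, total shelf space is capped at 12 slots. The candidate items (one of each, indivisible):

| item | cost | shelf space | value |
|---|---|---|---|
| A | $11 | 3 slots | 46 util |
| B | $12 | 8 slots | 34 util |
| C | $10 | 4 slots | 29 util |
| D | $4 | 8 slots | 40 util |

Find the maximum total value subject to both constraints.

69 util

Feasible sets respecting both limits:
- C+D: cost 14, shelf space 12, value 69
- A: cost 11, shelf space 3, value 46
- D: cost 4, shelf space 8, value 40
- B: cost 12, shelf space 8, value 34
Best: 69 util.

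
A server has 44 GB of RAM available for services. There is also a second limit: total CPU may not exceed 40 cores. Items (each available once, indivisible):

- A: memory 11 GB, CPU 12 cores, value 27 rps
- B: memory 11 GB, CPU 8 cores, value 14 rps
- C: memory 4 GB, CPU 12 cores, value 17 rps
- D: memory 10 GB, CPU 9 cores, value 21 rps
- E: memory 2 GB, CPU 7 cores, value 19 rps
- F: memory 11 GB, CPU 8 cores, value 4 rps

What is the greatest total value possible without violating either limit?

84 rps

Feasible sets respecting both limits:
- A+C+D+E: memory 27, CPU 40, value 84
- A+B+D+E: memory 34, CPU 36, value 81
- A+B+C+E: memory 28, CPU 39, value 77
- B+C+D+E: memory 27, CPU 36, value 71
Best: 84 rps.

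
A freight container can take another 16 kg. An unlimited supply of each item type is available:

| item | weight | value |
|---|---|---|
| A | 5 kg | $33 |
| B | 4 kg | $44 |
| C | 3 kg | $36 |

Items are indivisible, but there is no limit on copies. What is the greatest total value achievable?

Best value-per-unit is C at 36/3; filling with it alone gives 5×36 = 180.
Optimal mix: 1×B + 4×C → weight 16, value 188.

$188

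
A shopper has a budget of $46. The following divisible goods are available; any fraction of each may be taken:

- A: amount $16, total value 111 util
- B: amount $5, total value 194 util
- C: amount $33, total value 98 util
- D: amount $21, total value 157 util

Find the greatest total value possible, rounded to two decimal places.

473.88

Take in order of value per unit:
- B (194/5 per unit): all 5 → value 194, running total 194.00
- D (157/21 per unit): all 21 → value 157, running total 351.00
- A (111/16 per unit): all 16 → value 111, running total 462.00
- C (98/33 per unit): 4 of 33 → value 4×98/33 = 11.8788, running total 473.88
Total 473.88.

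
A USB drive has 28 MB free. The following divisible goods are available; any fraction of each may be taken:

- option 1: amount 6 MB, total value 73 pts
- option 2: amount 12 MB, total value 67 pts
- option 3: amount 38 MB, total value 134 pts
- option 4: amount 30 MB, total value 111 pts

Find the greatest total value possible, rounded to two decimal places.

Take in order of value per unit:
- option 1 (73/6 per unit): all 6 → value 73, running total 73.00
- option 2 (67/12 per unit): all 12 → value 67, running total 140.00
- option 4 (111/30 per unit): 10 of 30 → value 10×111/30 = 37.0000, running total 177.00
Total 177.00.

177.00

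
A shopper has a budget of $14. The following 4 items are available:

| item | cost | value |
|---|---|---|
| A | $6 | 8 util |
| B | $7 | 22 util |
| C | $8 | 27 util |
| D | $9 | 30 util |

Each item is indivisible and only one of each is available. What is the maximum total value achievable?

Check high-value combinations within $14:
- A+C: cost 6+8=14, value 8+27=35
- D: cost 9, value 30
- A+B: cost 6+7=13, value 8+22=30
- C: cost 8, value 27
- B: cost 7, value 22
Best: 35 util.

35 util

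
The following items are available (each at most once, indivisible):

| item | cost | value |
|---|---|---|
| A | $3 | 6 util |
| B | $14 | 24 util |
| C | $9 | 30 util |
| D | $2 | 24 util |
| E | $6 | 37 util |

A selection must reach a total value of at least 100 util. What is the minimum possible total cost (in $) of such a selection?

Subsets with value ≥ 100, sorted by total cost:
- B+C+D+E: cost 31, value 115
- A+B+C+D+E: cost 34, value 121
Minimum cost: 31 $.

31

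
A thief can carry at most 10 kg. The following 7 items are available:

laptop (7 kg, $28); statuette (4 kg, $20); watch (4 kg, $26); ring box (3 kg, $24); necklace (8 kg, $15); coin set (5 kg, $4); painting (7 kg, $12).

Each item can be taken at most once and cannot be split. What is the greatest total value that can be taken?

$52

Check high-value combinations within 10 kg:
- laptop+ring box: weight 7+3=10, value 28+24=52
- watch+ring box: weight 4+3=7, value 26+24=50
- statuette+watch: weight 4+4=8, value 20+26=46
- statuette+ring box: weight 4+3=7, value 20+24=44
Best: $52.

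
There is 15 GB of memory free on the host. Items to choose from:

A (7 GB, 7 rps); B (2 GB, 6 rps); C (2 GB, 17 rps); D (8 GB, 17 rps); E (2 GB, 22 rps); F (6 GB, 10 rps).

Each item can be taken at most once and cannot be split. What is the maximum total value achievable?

62 rps

Check high-value combinations within 15 GB:
- B+C+D+E: memory 2+2+8+2=14, value 6+17+17+22=62
- C+D+E: memory 2+8+2=12, value 17+17+22=56
- B+C+E+F: memory 2+2+2+6=12, value 6+17+22+10=55
- A+B+C+E: memory 7+2+2+2=13, value 7+6+17+22=52
- C+E+F: memory 2+2+6=10, value 17+22+10=49
Best: 62 rps.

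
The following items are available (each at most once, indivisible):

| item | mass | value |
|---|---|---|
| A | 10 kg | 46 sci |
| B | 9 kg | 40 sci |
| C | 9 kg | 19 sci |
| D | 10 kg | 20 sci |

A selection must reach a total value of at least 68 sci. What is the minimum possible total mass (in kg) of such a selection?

19

Subsets with value ≥ 68, sorted by total mass:
- A+B: mass 19, value 86
- A+B+C: mass 28, value 105
- B+C+D: mass 28, value 79
- A+B+D: mass 29, value 106
Minimum mass: 19 kg.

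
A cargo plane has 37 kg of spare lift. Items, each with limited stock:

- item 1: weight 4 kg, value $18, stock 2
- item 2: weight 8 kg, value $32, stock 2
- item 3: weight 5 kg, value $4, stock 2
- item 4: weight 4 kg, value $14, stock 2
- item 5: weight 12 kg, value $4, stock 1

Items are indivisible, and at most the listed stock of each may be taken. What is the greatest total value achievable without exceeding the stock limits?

Top feasible selections:
- 2×item 1 + 2×item 2 + 1×item 3 + 2×item 4: weight 37, value 132
- 2×item 1 + 2×item 2 + 2×item 4: weight 32, value 128
Best: $132.

$132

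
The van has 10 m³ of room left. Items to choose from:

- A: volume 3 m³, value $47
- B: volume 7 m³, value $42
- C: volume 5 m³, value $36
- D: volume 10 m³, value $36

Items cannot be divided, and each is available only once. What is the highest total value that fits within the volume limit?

Check high-value combinations within 10 m³:
- A+B: volume 3+7=10, value 47+42=89
- A+C: volume 3+5=8, value 47+36=83
- A: volume 3, value 47
- B: volume 7, value 42
- C: volume 5, value 36
Best: $89.

$89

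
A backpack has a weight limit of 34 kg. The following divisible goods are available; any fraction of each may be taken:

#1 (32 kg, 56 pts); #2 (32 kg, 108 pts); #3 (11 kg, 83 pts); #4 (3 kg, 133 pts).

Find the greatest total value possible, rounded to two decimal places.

Take in order of value per unit:
- #4 (133/3 per unit): all 3 → value 133, running total 133.00
- #3 (83/11 per unit): all 11 → value 83, running total 216.00
- #2 (108/32 per unit): 20 of 32 → value 20×108/32 = 67.5000, running total 283.50
Total 283.50.

283.50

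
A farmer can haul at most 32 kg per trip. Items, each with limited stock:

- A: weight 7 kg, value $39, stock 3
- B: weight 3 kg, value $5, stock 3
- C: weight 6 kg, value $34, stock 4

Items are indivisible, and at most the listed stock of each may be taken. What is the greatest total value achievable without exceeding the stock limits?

$180

Best selections within weight 32 and stock limits:
- 2×A + 3×C: weight 32, value 180
- 1×A + 4×C: weight 31, value 175
- 3×A + 1×B + 1×C: weight 30, value 156
- 2×A + 2×B + 2×C: weight 32, value 156
Best: $180.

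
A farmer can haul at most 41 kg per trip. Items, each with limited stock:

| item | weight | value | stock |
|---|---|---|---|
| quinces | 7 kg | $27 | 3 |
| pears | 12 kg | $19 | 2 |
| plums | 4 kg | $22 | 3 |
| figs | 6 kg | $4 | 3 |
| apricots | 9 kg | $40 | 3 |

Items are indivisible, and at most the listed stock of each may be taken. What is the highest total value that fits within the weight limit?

$186

Top feasible selections:
- 3×plums + 3×apricots: weight 39, value 186
- 2×quinces + 2×plums + 2×apricots: weight 40, value 178
- 2×quinces + 3×apricots: weight 41, value 174
Best: $186.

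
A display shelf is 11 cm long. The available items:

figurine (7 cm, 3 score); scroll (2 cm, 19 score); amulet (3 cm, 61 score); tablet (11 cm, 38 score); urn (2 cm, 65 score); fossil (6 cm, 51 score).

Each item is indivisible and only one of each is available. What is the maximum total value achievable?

Check high-value combinations within 11 cm:
- amulet+urn+fossil: length 3+2+6=11, value 61+65+51=177
- scroll+amulet+urn: length 2+3+2=7, value 19+61+65=145
- scroll+urn+fossil: length 2+2+6=10, value 19+65+51=135
- scroll+amulet+fossil: length 2+3+6=11, value 19+61+51=131
- amulet+urn: length 3+2=5, value 61+65=126
Best: 177 score.

177 score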